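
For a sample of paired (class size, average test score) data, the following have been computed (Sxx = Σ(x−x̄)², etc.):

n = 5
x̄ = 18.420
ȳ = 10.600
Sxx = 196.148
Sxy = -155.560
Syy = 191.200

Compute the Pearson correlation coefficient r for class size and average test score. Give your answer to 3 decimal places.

r = Sxy/√(Sxx·Syy) = -155.56/√(37503.4976) = -155.56/193.658198 = -0.803271

-0.803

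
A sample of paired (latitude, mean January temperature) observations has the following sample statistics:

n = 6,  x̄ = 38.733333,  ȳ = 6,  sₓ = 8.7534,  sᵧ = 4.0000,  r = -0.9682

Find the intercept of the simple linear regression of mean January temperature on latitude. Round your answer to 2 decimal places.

23.14

b = r · sᵧ/sₓ = -0.9682 · 4/8.7534 = -0.442434
a = ȳ − b·x̄ = 6 − (-0.442434)·38.733333 = 23.136936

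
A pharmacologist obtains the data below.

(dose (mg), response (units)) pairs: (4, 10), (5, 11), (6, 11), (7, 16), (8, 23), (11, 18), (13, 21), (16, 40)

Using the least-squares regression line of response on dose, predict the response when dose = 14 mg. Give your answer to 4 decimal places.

n = 8, Σx = 70, Σy = 150, Σxy = 1568, Σx² = 736
Sxx = Σx² − (Σx)²/n = 736 − 612.5 = 123.5
Sxy = Σxy − (Σx)(Σy)/n = 1568 − 1312.5 = 255.5
b = Sxy/Sxx = 255.5/123.5 = 2.068826
a = ȳ − b·x̄ = 18.75 − 2.068826·8.75 = 0.647773
ŷ(14) = a + b·14 = 0.647773 + 2.068826·14 = 29.611336

29.6113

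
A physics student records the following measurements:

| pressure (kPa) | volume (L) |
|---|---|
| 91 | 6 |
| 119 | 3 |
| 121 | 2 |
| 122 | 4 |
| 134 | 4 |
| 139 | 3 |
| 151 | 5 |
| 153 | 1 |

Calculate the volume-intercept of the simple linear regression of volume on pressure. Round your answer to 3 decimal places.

8.529

n = 8, Σx = 1030, Σy = 28, Σxy = 3494, Σx² = 135454
Sxx = Σx² − (Σx)²/n = 135454 − 132612.5 = 2841.5
Sxy = Σxy − (Σx)(Σy)/n = 3494 − 3605 = -111
b = Sxy/Sxx = -111/2841.5 = -0.039064
a = ȳ − b·x̄ = 3.5 − (-0.039064)·128.75 = 8.529474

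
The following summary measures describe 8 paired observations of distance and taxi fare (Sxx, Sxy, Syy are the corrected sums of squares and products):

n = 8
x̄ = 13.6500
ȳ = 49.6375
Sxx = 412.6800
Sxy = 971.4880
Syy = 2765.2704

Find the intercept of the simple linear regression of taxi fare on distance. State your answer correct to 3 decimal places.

b = Sxy/Sxx = 971.488/412.68 = 2.354095
a = ȳ − b·x̄ = 49.6375 − 2.354095·13.65 = 17.504101

17.504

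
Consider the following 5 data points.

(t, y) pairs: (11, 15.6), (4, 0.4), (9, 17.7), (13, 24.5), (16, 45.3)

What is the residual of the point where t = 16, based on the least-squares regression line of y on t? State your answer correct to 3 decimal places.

n = 5, Σx = 53, Σy = 103.5, Σxy = 1375.8, Σx² = 643
Sxx = Σx² − (Σx)²/n = 643 − 561.8 = 81.2
Sxy = Σxy − (Σx)(Σy)/n = 1375.8 − 1097.1 = 278.7
b = Sxy/Sxx = 278.7/81.2 = 3.432266
a = ȳ − b·x̄ = 20.7 − 3.432266·10.6 = -15.682020
ŷ(16) = -15.682020 + 3.432266·16 = 39.234236
residual = y − ŷ = 45.3 − 39.234236 = 6.065764

6.066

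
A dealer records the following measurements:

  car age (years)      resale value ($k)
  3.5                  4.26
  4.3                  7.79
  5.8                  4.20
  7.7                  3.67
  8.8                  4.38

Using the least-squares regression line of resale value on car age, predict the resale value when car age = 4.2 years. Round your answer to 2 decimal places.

5.47

n = 5, Σx = 30.1, Σy = 24.3, Σxy = 139.57, Σx² = 201.11
Sxx = Σx² − (Σx)²/n = 201.11 − 181.202 = 19.908
Sxy = Σxy − (Σx)(Σy)/n = 139.57 − 146.286 = -6.716
b = Sxy/Sxx = -6.716/19.908 = -0.337352
a = ȳ − b·x̄ = 4.86 − (-0.337352)·6.02 = 6.890858
ŷ(4.2) = a + b·4.2 = 6.890858 + (-0.337352)·4.2 = 5.473980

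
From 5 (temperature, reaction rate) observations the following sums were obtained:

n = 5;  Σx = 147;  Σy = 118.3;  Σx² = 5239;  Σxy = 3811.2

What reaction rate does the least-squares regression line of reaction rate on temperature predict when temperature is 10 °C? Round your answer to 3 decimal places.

16.613

Sxx = Σx² − (Σx)²/n = 5239 − 4321.8 = 917.2
Sxy = Σxy − (Σx)(Σy)/n = 3811.2 − 3478.02 = 333.18
b = Sxy/Sxx = 333.18/917.2 = 0.363258
a = ȳ − b·x̄ = 23.66 − 0.363258·29.4 = 12.980222
ŷ(10) = a + b·10 = 12.980222 + 0.363258·10 = 16.612800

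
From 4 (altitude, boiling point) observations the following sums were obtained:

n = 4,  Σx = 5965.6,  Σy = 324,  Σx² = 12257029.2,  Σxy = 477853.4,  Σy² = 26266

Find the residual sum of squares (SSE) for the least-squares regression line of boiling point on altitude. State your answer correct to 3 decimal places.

Sxx = Σx² − (Σx)²/n = 12257029.2 − 8897095.84 = 3359933.36
Sxy = Σxy − (Σx)(Σy)/n = 477853.4 − 483213.6 = -5360.2
Syy = Σy² − (Σy)²/n = 26266 − 26244 = 22
b = Sxy/Sxx = -5360.2/3359933.36 = -0.001595
SSE = Syy − b·Sxy = 22 − (-0.001595)·(-5360.2) = 13.448716

13.449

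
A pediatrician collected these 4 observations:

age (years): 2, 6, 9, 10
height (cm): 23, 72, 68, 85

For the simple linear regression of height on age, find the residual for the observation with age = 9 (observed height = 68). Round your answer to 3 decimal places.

n = 4, Σx = 27, Σy = 248, Σxy = 1940, Σx² = 221
Sxx = Σx² − (Σx)²/n = 221 − 182.25 = 38.75
Sxy = Σxy − (Σx)(Σy)/n = 1940 − 1674 = 266
b = Sxy/Sxx = 266/38.75 = 6.864516
a = ȳ − b·x̄ = 62 − 6.864516·6.75 = 15.664516
ŷ(9) = 15.664516 + 6.864516·9 = 77.445161
residual = y − ŷ = 68 − 77.445161 = -9.445161

-9.445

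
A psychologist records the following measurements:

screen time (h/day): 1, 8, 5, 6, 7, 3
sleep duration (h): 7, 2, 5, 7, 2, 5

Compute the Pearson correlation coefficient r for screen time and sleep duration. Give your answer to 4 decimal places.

n = 6, Σx = 30, Σy = 28, Σxy = 119, Σx² = 184, Σy² = 156
Sxx = Σx² − (Σx)²/n = 184 − 150 = 34
Sxy = Σxy − (Σx)(Σy)/n = 119 − 140 = -21
Syy = Σy² − (Σy)²/n = 156 − 130.666667 = 25.333333
r = Sxy/√(Sxx·Syy) = -21/√(861.333333) = -21/29.348481 = -0.715540

-0.7155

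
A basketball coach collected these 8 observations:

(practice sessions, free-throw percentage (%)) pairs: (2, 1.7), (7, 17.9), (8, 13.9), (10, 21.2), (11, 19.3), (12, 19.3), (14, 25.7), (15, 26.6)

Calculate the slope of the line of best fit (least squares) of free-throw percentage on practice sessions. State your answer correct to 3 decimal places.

1.764

n = 8, Σx = 79, Σy = 145.6, Σxy = 1654.6, Σx² = 903
Sxx = Σx² − (Σx)²/n = 903 − 780.125 = 122.875
Sxy = Σxy − (Σx)(Σy)/n = 1654.6 − 1437.8 = 216.8
b = Sxy/Sxx = 216.8/122.875 = 1.764395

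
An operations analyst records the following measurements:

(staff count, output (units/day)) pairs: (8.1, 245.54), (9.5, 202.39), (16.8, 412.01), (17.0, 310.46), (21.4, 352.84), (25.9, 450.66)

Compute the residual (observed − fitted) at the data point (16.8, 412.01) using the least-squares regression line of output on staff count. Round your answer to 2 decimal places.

78.71

n = 6, Σx = 98.7, Σy = 1973.9, Σxy = 35334.037, Σx² = 1855.87
Sxx = Σx² − (Σx)²/n = 1855.87 − 1623.615 = 232.255
Sxy = Σxy − (Σx)(Σy)/n = 35334.037 − 32470.655 = 2863.382
b = Sxy/Sxx = 2863.382/232.255 = 12.328613
a = ȳ − b·x̄ = 328.983333 − 12.328613·16.45 = 126.177650
ŷ(16.8) = 126.177650 + 12.328613·16.8 = 333.298348
residual = y − ŷ = 412.01 − 333.298348 = 78.711652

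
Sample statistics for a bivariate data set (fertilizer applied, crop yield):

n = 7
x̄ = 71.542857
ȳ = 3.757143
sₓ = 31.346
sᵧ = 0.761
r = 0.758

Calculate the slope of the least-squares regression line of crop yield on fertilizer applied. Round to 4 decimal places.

b = r · sᵧ/sₓ = 0.758 · 0.761/31.346 = 0.018402

0.0184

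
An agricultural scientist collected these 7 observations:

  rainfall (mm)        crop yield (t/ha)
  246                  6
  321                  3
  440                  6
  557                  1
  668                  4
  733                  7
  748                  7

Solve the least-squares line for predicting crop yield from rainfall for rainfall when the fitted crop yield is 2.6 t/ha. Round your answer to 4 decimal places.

-318.7526

n = 7, Σx = 3713, Σy = 34, Σxy = 18675, Σx² = 2210423
Sxx = Σx² − (Σx)²/n = 2210423 − 1969481.285714 = 240941.714286
Sxy = Σxy − (Σx)(Σy)/n = 18675 − 18034.571429 = 640.428571
b = Sxy/Sxx = 640.428571/240941.714286 = 0.002658
a = ȳ − b·x̄ = 4.857143 − 0.002658·530.428571 = 3.447252
Set a + b·x = 2.6: x = (2.6 − 3.447252) / 0.002658 = -318.752576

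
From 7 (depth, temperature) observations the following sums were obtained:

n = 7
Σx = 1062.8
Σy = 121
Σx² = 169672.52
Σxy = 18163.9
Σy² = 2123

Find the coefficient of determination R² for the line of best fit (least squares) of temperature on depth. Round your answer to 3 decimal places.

0.165

Sxx = Σx² − (Σx)²/n = 169672.52 − 161363.405714 = 8309.114286
Sxy = Σxy − (Σx)(Σy)/n = 18163.9 − 18371.257143 = -207.357143
Syy = Σy² − (Σy)²/n = 2123 − 2091.571429 = 31.428571
R² = Sxy²/(Sxx·Syy) = (-207.357143)²/(8309.114286·31.428571) = 0.164649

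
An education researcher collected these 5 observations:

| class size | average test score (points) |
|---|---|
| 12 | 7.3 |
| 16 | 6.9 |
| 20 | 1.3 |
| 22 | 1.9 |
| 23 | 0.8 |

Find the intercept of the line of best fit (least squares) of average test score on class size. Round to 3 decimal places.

n = 5, Σx = 93, Σy = 18.2, Σxy = 284.2, Σx² = 1813
Sxx = Σx² − (Σx)²/n = 1813 − 1729.8 = 83.2
Sxy = Σxy − (Σx)(Σy)/n = 284.2 − 338.52 = -54.32
b = Sxy/Sxx = -54.32/83.2 = -0.652885
a = ȳ − b·x̄ = 3.64 − (-0.652885)·18.6 = 15.783654

15.784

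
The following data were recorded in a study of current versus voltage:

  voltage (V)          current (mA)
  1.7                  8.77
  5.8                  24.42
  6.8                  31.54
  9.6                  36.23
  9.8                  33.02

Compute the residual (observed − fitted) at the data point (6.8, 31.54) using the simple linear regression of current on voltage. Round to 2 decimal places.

n = 5, Σx = 33.7, Σy = 133.98, Σxy = 1042.421, Σx² = 270.97
Sxx = Σx² − (Σx)²/n = 270.97 − 227.138 = 43.832
Sxy = Σxy − (Σx)(Σy)/n = 1042.421 − 903.0252 = 139.3958
b = Sxy/Sxx = 139.3958/43.832 = 3.180229
a = ȳ − b·x̄ = 26.796 − 3.180229·6.74 = 5.361256
ŷ(6.8) = 5.361256 + 3.180229·6.8 = 26.986814
residual = y − ŷ = 31.54 − 26.986814 = 4.553186

4.55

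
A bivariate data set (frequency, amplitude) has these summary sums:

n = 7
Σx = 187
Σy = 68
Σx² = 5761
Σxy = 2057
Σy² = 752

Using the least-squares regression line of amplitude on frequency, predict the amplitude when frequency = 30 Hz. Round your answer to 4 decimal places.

Sxx = Σx² − (Σx)²/n = 5761 − 4995.571429 = 765.428571
Sxy = Σxy − (Σx)(Σy)/n = 2057 − 1816.571429 = 240.428571
b = Sxy/Sxx = 240.428571/765.428571 = 0.314110
a = ȳ − b·x̄ = 9.714286 − 0.314110·26.714286 = 1.323068
ŷ(30) = a + b·30 = 1.323068 + 0.314110·30 = 10.746361

10.7464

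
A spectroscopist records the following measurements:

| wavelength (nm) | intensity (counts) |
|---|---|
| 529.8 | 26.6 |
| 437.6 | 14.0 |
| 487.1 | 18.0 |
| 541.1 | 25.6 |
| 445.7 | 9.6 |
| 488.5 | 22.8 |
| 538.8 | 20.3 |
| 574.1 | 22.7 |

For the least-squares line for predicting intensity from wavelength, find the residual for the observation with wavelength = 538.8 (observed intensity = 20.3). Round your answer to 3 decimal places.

-2.844

n = 8, Σx = 4042.7, Σy = 159.6, Σxy = 82225.27, Σx² = 2059414.41
Sxx = Σx² − (Σx)²/n = 2059414.41 − 2042927.91125 = 16486.49875
Sxy = Σxy − (Σx)(Σy)/n = 82225.27 − 80651.865 = 1573.405
b = Sxy/Sxx = 1573.405/16486.49875 = 0.095436
a = ȳ − b·x̄ = 19.95 − 0.095436·505.3375 = -28.277374
ŷ(538.8) = -28.277374 + 0.095436·538.8 = 23.143526
residual = y − ŷ = 20.3 − 23.143526 = -2.843526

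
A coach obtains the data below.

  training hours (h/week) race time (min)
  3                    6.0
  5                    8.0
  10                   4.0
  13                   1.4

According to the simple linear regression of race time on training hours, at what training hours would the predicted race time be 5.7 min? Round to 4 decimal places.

n = 4, Σx = 31, Σy = 19.4, Σxy = 116.2, Σx² = 303
Sxx = Σx² − (Σx)²/n = 303 − 240.25 = 62.75
Sxy = Σxy − (Σx)(Σy)/n = 116.2 − 150.35 = -34.15
b = Sxy/Sxx = -34.15/62.75 = -0.544223
a = ȳ − b·x̄ = 4.85 − (-0.544223)·7.75 = 9.067729
Set a + b·x = 5.7: x = (5.7 − 9.067729) / (-0.544223) = 6.188141

6.1881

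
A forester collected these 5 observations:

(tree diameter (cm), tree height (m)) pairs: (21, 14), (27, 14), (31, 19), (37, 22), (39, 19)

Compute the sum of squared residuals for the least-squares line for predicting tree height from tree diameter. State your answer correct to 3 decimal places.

13.348

n = 5, Σx = 155, Σy = 88, Σxy = 2816, Σx² = 5021, Σy² = 1598
Sxx = Σx² − (Σx)²/n = 5021 − 4805 = 216
Sxy = Σxy − (Σx)(Σy)/n = 2816 − 2728 = 88
Syy = Σy² − (Σy)²/n = 1598 − 1548.8 = 49.2
b = Sxy/Sxx = 88/216 = 0.407407
SSE = Syy − b·Sxy = 49.2 − 0.407407·88 = 13.348148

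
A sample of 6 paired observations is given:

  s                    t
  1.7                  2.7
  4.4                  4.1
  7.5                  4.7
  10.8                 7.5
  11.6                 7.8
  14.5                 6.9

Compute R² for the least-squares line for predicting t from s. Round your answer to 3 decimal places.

0.844

n = 6, Σx = 50.5, Σy = 33.7, Σxy = 329.41, Σx² = 539.95, Σy² = 210.89
Sxx = Σx² − (Σx)²/n = 539.95 − 425.041667 = 114.908333
Sxy = Σxy − (Σx)(Σy)/n = 329.41 − 283.641667 = 45.768333
Syy = Σy² − (Σy)²/n = 210.89 − 189.281667 = 21.608333
R² = Sxy²/(Sxx·Syy) = (45.768333)²/(114.908333·21.608333) = 0.843640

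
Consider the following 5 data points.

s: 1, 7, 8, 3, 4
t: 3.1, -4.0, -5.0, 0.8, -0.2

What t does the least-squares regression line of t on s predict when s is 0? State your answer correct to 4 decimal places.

4.3325

n = 5, Σx = 23, Σy = -5.3, Σxy = -63.3, Σx² = 139
Sxx = Σx² − (Σx)²/n = 139 − 105.8 = 33.2
Sxy = Σxy − (Σx)(Σy)/n = -63.3 − (-24.38) = -38.92
b = Sxy/Sxx = -38.92/33.2 = -1.172289
a = ȳ − b·x̄ = -1.06 − (-1.172289)·4.6 = 4.332530
ŷ(0) = a + b·0 = 4.332530 + (-1.172289)·0 = 4.332530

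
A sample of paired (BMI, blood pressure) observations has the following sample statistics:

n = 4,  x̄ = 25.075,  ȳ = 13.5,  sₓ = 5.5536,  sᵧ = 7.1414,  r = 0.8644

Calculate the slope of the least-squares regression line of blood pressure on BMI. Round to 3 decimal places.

1.112

b = r · sᵧ/sₓ = 0.8644 · 7.1414/5.5536 = 1.111536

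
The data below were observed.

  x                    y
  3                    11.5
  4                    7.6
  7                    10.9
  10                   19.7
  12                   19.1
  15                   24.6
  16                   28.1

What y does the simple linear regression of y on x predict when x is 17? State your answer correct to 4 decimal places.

n = 7, Σx = 67, Σy = 121.5, Σxy = 1386, Σx² = 799
Sxx = Σx² − (Σx)²/n = 799 − 641.285714 = 157.714286
Sxy = Σxy − (Σx)(Σy)/n = 1386 − 1162.928571 = 223.071429
b = Sxy/Sxx = 223.071429/157.714286 = 1.414402
a = ȳ − b·x̄ = 17.357143 − 1.414402·9.571429 = 3.819293
ŷ(17) = a + b·17 = 3.819293 + 1.414402·17 = 27.864130

27.8641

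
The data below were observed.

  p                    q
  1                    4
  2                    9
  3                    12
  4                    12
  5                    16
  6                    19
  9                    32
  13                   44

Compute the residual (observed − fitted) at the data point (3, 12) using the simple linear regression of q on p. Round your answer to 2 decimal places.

1.38

n = 8, Σx = 43, Σy = 148, Σxy = 1160, Σx² = 341
Sxx = Σx² − (Σx)²/n = 341 − 231.125 = 109.875
Sxy = Σxy − (Σx)(Σy)/n = 1160 − 795.5 = 364.5
b = Sxy/Sxx = 364.5/109.875 = 3.317406
a = ȳ − b·x̄ = 18.5 − 3.317406·5.375 = 0.668942
ŷ(3) = 0.668942 + 3.317406·3 = 10.621160
residual = y − ŷ = 12 − 10.621160 = 1.378840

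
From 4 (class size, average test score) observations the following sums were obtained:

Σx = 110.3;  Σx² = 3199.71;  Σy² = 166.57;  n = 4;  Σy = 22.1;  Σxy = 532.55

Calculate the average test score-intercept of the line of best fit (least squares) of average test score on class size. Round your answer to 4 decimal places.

18.9227

Sxx = Σx² − (Σx)²/n = 3199.71 − 3041.5225 = 158.1875
Sxy = Σxy − (Σx)(Σy)/n = 532.55 − 609.4075 = -76.8575
b = Sxy/Sxx = -76.8575/158.1875 = -0.485863
a = ȳ − b·x̄ = 5.525 − (-0.485863)·27.575 = 18.922680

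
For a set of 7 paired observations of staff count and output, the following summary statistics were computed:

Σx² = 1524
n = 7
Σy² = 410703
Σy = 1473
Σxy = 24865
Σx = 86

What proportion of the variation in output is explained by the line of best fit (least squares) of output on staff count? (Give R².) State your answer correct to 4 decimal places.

0.9728

Sxx = Σx² − (Σx)²/n = 1524 − 1056.571429 = 467.428571
Sxy = Σxy − (Σx)(Σy)/n = 24865 − 18096.857143 = 6768.142857
Syy = Σy² − (Σy)²/n = 410703 − 309961.285714 = 100741.714286
R² = Sxy²/(Sxx·Syy) = (6768.142857)²/(467.428571·100741.714286) = 0.972780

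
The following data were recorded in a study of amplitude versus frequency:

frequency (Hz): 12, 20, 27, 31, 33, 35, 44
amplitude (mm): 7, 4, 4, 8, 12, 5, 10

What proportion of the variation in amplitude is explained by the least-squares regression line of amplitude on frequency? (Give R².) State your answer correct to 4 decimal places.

n = 7, Σx = 202, Σy = 50, Σxy = 1531, Σx² = 6484, Σy² = 414
Sxx = Σx² − (Σx)²/n = 6484 − 5829.142857 = 654.857143
Sxy = Σxy − (Σx)(Σy)/n = 1531 − 1442.857143 = 88.142857
Syy = Σy² − (Σy)²/n = 414 − 357.142857 = 56.857143
R² = Sxy²/(Sxx·Syy) = (88.142857)²/(654.857143·56.857143) = 0.208662

0.2087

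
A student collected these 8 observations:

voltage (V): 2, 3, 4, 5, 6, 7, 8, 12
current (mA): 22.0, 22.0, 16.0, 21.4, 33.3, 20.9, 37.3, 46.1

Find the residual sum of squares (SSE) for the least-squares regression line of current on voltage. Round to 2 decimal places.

n = 8, Σx = 47, Σy = 219, Σxy = 1478.7, Σx² = 347, Σy² = 6744.16
Sxx = Σx² − (Σx)²/n = 347 − 276.125 = 70.875
Sxy = Σxy − (Σx)(Σy)/n = 1478.7 − 1286.625 = 192.075
Syy = Σy² − (Σy)²/n = 6744.16 − 5995.125 = 749.035
b = Sxy/Sxx = 192.075/70.875 = 2.710053
SSE = Syy − b·Sxy = 749.035 − 2.710053·192.075 = 228.501587

228.50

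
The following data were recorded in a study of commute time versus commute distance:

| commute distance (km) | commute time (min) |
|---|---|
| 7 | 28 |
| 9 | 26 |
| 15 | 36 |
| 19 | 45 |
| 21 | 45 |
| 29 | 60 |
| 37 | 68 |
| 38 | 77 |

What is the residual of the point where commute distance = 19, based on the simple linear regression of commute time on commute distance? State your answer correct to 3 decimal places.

n = 8, Σx = 175, Σy = 385, Σxy = 9952, Σx² = 4811
Sxx = Σx² − (Σx)²/n = 4811 − 3828.125 = 982.875
Sxy = Σxy − (Σx)(Σy)/n = 9952 − 8421.875 = 1530.125
b = Sxy/Sxx = 1530.125/982.875 = 1.556785
a = ȳ − b·x̄ = 48.125 − 1.556785·21.875 = 14.070329
ŷ(19) = 14.070329 + 1.556785·19 = 43.649243
residual = y − ŷ = 45 − 43.649243 = 1.350757

1.351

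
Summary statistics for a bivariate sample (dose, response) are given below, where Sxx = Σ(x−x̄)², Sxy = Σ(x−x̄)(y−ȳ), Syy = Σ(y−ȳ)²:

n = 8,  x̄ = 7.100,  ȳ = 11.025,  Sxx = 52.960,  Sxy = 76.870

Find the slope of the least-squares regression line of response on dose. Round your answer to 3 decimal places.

1.451

b = Sxy/Sxx = 76.87/52.96 = 1.451473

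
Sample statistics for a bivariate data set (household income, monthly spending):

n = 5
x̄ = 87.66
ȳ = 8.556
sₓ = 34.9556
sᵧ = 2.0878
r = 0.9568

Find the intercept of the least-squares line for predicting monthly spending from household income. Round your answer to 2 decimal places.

3.55

b = r · sᵧ/sₓ = 0.9568 · 2.0878/34.9556 = 0.057147
a = ȳ − b·x̄ = 8.556 − 0.057147·87.66 = 3.546496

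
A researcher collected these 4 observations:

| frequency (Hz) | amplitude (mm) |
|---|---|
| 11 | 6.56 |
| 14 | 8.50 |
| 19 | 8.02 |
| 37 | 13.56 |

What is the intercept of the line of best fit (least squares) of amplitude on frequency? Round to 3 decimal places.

n = 4, Σx = 81, Σy = 36.64, Σxy = 845.26, Σx² = 2047
Sxx = Σx² − (Σx)²/n = 2047 − 1640.25 = 406.75
Sxy = Σxy − (Σx)(Σy)/n = 845.26 − 741.96 = 103.3
b = Sxy/Sxx = 103.3/406.75 = 0.253964
a = ȳ − b·x̄ = 9.16 − 0.253964·20.25 = 4.017222

4.017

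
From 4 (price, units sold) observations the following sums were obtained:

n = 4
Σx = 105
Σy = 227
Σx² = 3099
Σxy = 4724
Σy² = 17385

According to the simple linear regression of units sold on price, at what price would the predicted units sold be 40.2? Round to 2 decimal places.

30.84

Sxx = Σx² − (Σx)²/n = 3099 − 2756.25 = 342.75
Sxy = Σxy − (Σx)(Σy)/n = 4724 − 5958.75 = -1234.75
b = Sxy/Sxx = -1234.75/342.75 = -3.602480
a = ȳ − b·x̄ = 56.75 − (-3.602480)·26.25 = 151.315098
Set a + b·x = 40.2: x = (40.2 − 151.315098) / (-3.602480) = 30.844058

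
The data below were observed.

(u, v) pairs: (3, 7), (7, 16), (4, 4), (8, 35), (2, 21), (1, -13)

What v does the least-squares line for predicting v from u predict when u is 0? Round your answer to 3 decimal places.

n = 6, Σx = 25, Σy = 70, Σxy = 458, Σx² = 143
Sxx = Σx² − (Σx)²/n = 143 − 104.166667 = 38.833333
Sxy = Σxy − (Σx)(Σy)/n = 458 − 291.666667 = 166.333333
b = Sxy/Sxx = 166.333333/38.833333 = 4.283262
a = ȳ − b·x̄ = 11.666667 − 4.283262·4.166667 = -6.180258
ŷ(0) = a + b·0 = -6.180258 + 4.283262·0 = -6.180258

-6.180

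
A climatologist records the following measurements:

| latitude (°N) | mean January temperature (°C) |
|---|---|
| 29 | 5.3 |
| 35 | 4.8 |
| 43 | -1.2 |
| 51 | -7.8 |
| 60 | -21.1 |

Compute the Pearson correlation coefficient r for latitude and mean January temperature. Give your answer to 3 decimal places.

n = 5, Σx = 218, Σy = -20, Σxy = -1393.7, Σx² = 10116, Σy² = 558.62
Sxx = Σx² − (Σx)²/n = 10116 − 9504.8 = 611.2
Sxy = Σxy − (Σx)(Σy)/n = -1393.7 − (-872) = -521.7
Syy = Σy² − (Σy)²/n = 558.62 − 80 = 478.62
r = Sxy/√(Sxx·Syy) = -521.7/√(292532.544) = -521.7/540.862777 = -0.964570

-0.965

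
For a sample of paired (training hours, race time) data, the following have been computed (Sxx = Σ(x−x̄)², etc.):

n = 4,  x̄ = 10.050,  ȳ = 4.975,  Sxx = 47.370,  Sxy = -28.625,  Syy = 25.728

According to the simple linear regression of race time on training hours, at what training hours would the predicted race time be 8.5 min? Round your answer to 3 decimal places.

b = Sxy/Sxx = -28.625/47.37 = -0.604285
a = ȳ − b·x̄ = 4.975 − (-0.604285)·10.05 = 11.048068
Set a + b·x = 8.5: x = (8.5 − 11.048068) / (-0.604285) = 4.216664

4.217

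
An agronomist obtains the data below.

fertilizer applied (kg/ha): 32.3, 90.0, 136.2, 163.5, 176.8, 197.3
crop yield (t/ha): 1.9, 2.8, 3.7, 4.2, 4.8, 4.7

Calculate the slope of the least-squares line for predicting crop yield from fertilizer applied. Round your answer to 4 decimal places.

n = 6, Σx = 796.1, Σy = 22.1, Σxy = 3279.96, Σx² = 124611.51
Sxx = Σx² − (Σx)²/n = 124611.51 − 105629.201667 = 18982.308333
Sxy = Σxy − (Σx)(Σy)/n = 3279.96 − 2932.301667 = 347.658333
b = Sxy/Sxx = 347.658333/18982.308333 = 0.018315

0.0183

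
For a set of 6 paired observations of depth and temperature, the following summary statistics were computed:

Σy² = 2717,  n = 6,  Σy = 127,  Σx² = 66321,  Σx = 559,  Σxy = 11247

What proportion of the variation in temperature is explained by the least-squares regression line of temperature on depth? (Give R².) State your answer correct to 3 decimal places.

0.834

Sxx = Σx² − (Σx)²/n = 66321 − 52080.166667 = 14240.833333
Sxy = Σxy − (Σx)(Σy)/n = 11247 − 11832.166667 = -585.166667
Syy = Σy² − (Σy)²/n = 2717 − 2688.166667 = 28.833333
R² = Sxy²/(Sxx·Syy) = (-585.166667)²/(14240.833333·28.833333) = 0.833929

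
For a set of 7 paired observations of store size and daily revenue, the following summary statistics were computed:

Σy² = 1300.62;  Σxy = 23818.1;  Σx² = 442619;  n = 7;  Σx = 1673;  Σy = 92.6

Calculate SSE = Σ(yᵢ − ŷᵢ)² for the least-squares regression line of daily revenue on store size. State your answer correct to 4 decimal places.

9.1398

Sxx = Σx² − (Σx)²/n = 442619 − 399847 = 42772
Sxy = Σxy − (Σx)(Σy)/n = 23818.1 − 22131.4 = 1686.7
Syy = Σy² − (Σy)²/n = 1300.62 − 1224.965714 = 75.654286
b = Sxy/Sxx = 1686.7/42772 = 0.039435
SSE = Syy − b·Sxy = 75.654286 − 0.039435·1686.7 = 9.139816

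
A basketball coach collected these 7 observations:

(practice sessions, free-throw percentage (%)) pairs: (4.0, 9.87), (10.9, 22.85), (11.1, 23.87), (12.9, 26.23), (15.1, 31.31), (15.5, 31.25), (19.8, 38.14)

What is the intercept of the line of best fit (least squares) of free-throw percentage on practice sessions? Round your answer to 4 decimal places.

n = 7, Σx = 89.3, Σy = 183.52, Σxy = 2604.197, Σx² = 1284.73
Sxx = Σx² − (Σx)²/n = 1284.73 − 1139.212857 = 145.517143
Sxy = Σxy − (Σx)(Σy)/n = 2604.197 − 2341.190857 = 263.006143
b = Sxy/Sxx = 263.006143/145.517143 = 1.807389
a = ȳ − b·x̄ = 26.217143 − 1.807389·12.757143 = 3.160018

3.1600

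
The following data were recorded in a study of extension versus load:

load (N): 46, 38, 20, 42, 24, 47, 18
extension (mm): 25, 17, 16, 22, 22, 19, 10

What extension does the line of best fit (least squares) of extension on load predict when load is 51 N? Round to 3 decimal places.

23.205

n = 7, Σx = 235, Σy = 131, Σxy = 4641, Σx² = 8833
Sxx = Σx² − (Σx)²/n = 8833 − 7889.285714 = 943.714286
Sxy = Σxy − (Σx)(Σy)/n = 4641 − 4397.857143 = 243.142857
b = Sxy/Sxx = 243.142857/943.714286 = 0.257645
a = ȳ − b·x̄ = 18.714286 − 0.257645·33.571429 = 10.064790
ŷ(51) = a + b·51 = 10.064790 + 0.257645·51 = 23.204662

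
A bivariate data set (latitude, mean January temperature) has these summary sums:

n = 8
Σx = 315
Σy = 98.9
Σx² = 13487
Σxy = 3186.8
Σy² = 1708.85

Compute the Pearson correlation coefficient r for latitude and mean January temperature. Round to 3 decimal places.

Sxx = Σx² − (Σx)²/n = 13487 − 12403.125 = 1083.875
Sxy = Σxy − (Σx)(Σy)/n = 3186.8 − 3894.1875 = -707.3875
Syy = Σy² − (Σy)²/n = 1708.85 − 1222.65125 = 486.19875
r = Sxy/√(Sxx·Syy) = -707.3875/√(526978.670156) = -707.3875/725.932965 = -0.974453

-0.974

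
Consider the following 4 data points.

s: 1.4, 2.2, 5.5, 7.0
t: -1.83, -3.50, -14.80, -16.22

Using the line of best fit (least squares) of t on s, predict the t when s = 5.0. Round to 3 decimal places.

n = 4, Σx = 16.1, Σy = -36.35, Σxy = -205.202, Σx² = 86.05
Sxx = Σx² − (Σx)²/n = 86.05 − 64.8025 = 21.2475
Sxy = Σxy − (Σx)(Σy)/n = -205.202 − (-146.30875) = -58.89325
b = Sxy/Sxx = -58.89325/21.2475 = -2.771773
a = ȳ − b·x̄ = -9.0875 − (-2.771773)·4.025 = 2.068887
ŷ(5.0) = a + b·5.0 = 2.068887 + (-2.771773)·5 = -11.789979

-11.790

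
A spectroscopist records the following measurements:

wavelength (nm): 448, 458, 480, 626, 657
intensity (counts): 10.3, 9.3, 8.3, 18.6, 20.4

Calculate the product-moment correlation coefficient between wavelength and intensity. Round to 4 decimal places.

0.9713

n = 5, Σx = 2669, Σy = 66.9, Σxy = 37904.2, Σx² = 1464393, Σy² = 1023.59
Sxx = Σx² − (Σx)²/n = 1464393 − 1424712.2 = 39680.8
Sxy = Σxy − (Σx)(Σy)/n = 37904.2 − 35711.22 = 2192.98
Syy = Σy² − (Σy)²/n = 1023.59 − 895.122 = 128.468
r = Sxy/√(Sxx·Syy) = 2192.98/√(5097713.0144) = 2192.98/2257.811554 = 0.971286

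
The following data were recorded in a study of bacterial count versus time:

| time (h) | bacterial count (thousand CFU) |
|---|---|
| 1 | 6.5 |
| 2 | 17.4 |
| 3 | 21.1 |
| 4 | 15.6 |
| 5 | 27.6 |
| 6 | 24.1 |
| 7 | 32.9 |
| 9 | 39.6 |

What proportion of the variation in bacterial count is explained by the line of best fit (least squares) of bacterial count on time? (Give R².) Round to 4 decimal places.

0.8725

n = 8, Σx = 37, Σy = 184.8, Σxy = 1036.3, Σx² = 221, Σy² = 5026.72
Sxx = Σx² − (Σx)²/n = 221 − 171.125 = 49.875
Sxy = Σxy − (Σx)(Σy)/n = 1036.3 − 854.7 = 181.6
Syy = Σy² − (Σy)²/n = 5026.72 − 4268.88 = 757.84
R² = Sxy²/(Sxx·Syy) = (181.6)²/(49.875·757.84) = 0.872512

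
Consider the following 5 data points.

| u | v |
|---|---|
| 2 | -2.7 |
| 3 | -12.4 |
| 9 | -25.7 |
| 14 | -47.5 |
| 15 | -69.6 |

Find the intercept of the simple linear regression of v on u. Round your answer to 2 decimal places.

5.44

n = 5, Σx = 43, Σy = -157.9, Σxy = -1982.9, Σx² = 515
Sxx = Σx² − (Σx)²/n = 515 − 369.8 = 145.2
Sxy = Σxy − (Σx)(Σy)/n = -1982.9 − (-1357.94) = -624.96
b = Sxy/Sxx = -624.96/145.2 = -4.304132
a = ȳ − b·x̄ = -31.58 − (-4.304132)·8.6 = 5.435537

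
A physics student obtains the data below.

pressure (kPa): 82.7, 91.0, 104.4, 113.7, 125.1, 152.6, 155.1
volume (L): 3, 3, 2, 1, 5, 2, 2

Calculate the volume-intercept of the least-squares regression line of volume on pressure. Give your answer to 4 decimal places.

n = 7, Σx = 824.6, Σy = 18, Σxy = 2084.5, Σx² = 101940.12
Sxx = Σx² − (Σx)²/n = 101940.12 − 97137.88 = 4802.24
Sxy = Σxy − (Σx)(Σy)/n = 2084.5 − 2120.4 = -35.9
b = Sxy/Sxx = -35.9/4802.24 = -0.007476
a = ȳ − b·x̄ = 2.571429 − (-0.007476)·117.8 = 3.452063

3.4521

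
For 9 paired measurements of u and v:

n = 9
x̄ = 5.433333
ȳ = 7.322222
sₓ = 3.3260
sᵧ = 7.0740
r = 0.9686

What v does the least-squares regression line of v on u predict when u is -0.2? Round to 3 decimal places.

b = r · sᵧ/sₓ = 0.9686 · 7.074/3.326 = 2.060095
a = ȳ − b·x̄ = 7.322222 − 2.060095·5.433333 = -3.870961
ŷ(-0.2) = a + b·-0.2 = -3.870961 + 2.060095·(-0.2) = -4.282980

-4.283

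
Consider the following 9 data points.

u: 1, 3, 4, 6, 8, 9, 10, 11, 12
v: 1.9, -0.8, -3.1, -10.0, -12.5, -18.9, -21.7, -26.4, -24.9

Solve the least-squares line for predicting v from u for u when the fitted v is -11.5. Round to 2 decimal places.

n = 9, Σx = 64, Σy = -116.4, Σxy = -1149.2, Σx² = 572
Sxx = Σx² − (Σx)²/n = 572 − 455.111111 = 116.888889
Sxy = Σxy − (Σx)(Σy)/n = -1149.2 − (-827.733333) = -321.466667
b = Sxy/Sxx = -321.466667/116.888889 = -2.750190
a = ȳ − b·x̄ = -12.933333 − (-2.750190)·7.111111 = 6.623574
Set a + b·x = -11.5: x = (-11.5 − 6.623574) / (-2.750190) = 6.589935

6.59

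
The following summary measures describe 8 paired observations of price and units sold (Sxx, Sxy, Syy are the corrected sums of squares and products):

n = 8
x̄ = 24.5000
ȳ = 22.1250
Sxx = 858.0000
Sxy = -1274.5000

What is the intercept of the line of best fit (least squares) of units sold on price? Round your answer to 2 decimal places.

58.52

b = Sxy/Sxx = -1274.5/858 = -1.485431
a = ȳ − b·x̄ = 22.125 − (-1.485431)·24.5 = 58.518065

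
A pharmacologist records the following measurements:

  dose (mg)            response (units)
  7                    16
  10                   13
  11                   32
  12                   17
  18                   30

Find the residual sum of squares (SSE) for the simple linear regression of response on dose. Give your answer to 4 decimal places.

193.8650

n = 5, Σx = 58, Σy = 108, Σxy = 1338, Σx² = 738, Σy² = 2638
Sxx = Σx² − (Σx)²/n = 738 − 672.8 = 65.2
Sxy = Σxy − (Σx)(Σy)/n = 1338 − 1252.8 = 85.2
Syy = Σy² − (Σy)²/n = 2638 − 2332.8 = 305.2
b = Sxy/Sxx = 85.2/65.2 = 1.306748
SSE = Syy − b·Sxy = 305.2 − 1.306748·85.2 = 193.865031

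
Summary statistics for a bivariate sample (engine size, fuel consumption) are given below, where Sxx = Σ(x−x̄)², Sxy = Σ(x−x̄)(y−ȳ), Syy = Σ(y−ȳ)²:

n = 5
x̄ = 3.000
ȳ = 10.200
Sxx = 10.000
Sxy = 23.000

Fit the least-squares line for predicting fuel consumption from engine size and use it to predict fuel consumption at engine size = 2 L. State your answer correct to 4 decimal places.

7.9000

b = Sxy/Sxx = 23/10 = 2.3
a = ȳ − b·x̄ = 10.2 − 2.3·3 = 3.3
ŷ(2) = a + b·2 = 3.3 + 2.3·2 = 7.9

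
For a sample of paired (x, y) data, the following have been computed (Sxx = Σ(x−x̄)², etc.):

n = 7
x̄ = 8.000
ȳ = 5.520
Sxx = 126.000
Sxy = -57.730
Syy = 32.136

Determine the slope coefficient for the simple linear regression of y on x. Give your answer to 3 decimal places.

b = Sxy/Sxx = -57.73/126 = -0.458175

-0.458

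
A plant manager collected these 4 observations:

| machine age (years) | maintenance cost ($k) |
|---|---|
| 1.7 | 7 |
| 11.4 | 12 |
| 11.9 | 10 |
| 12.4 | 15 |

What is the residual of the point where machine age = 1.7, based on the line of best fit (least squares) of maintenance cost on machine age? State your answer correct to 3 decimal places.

n = 4, Σx = 37.4, Σy = 44, Σxy = 453.7, Σx² = 428.22
Sxx = Σx² − (Σx)²/n = 428.22 − 349.69 = 78.53
Sxy = Σxy − (Σx)(Σy)/n = 453.7 − 411.4 = 42.3
b = Sxy/Sxx = 42.3/78.53 = 0.538648
a = ȳ − b·x̄ = 11 − 0.538648·9.35 = 5.963644
ŷ(1.7) = 5.963644 + 0.538648·1.7 = 6.879345
residual = y − ŷ = 7 − 6.879345 = 0.120655

0.121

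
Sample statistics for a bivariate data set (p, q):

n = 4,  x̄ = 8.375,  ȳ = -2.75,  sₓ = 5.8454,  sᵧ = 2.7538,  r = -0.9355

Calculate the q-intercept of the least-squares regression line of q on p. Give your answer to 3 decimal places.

b = r · sᵧ/sₓ = -0.9355 · 2.7538/5.8454 = -0.440719
a = ȳ − b·x̄ = -2.75 − (-0.440719)·8.375 = 0.941023

0.941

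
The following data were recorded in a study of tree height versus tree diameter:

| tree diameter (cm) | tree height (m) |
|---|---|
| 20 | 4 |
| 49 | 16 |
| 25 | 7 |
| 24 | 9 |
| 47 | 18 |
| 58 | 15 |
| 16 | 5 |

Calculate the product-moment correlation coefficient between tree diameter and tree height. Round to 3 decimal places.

n = 7, Σx = 239, Σy = 74, Σxy = 3051, Σx² = 9831, Σy² = 976
Sxx = Σx² − (Σx)²/n = 9831 − 8160.142857 = 1670.857143
Sxy = Σxy − (Σx)(Σy)/n = 3051 − 2526.571429 = 524.428571
Syy = Σy² − (Σy)²/n = 976 − 782.285714 = 193.714286
r = Sxy/√(Sxx·Syy) = 524.428571/√(323668.897959) = 524.428571/568.919061 = 0.921798

0.922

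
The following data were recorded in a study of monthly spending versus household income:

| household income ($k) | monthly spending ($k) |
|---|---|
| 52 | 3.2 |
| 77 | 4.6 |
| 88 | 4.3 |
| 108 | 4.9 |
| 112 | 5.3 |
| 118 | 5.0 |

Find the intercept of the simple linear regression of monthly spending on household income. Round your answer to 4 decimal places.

2.0257

n = 6, Σx = 555, Σy = 27.3, Σxy = 2611.8, Σx² = 54509
Sxx = Σx² − (Σx)²/n = 54509 − 51337.5 = 3171.5
Sxy = Σxy − (Σx)(Σy)/n = 2611.8 − 2525.25 = 86.55
b = Sxy/Sxx = 86.55/3171.5 = 0.027290
a = ȳ − b·x̄ = 4.55 − 0.027290·92.5 = 2.025682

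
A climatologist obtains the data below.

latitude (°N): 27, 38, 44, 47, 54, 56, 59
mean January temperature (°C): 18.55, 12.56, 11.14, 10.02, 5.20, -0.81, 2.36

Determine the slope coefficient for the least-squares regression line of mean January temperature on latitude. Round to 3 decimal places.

n = 7, Σx = 325, Σy = 59.02, Σxy = 2313.91, Σx² = 15851
Sxx = Σx² − (Σx)²/n = 15851 − 15089.285714 = 761.714286
Sxy = Σxy − (Σx)(Σy)/n = 2313.91 − 2740.214286 = -426.304286
b = Sxy/Sxx = -426.304286/761.714286 = -0.559664

-0.560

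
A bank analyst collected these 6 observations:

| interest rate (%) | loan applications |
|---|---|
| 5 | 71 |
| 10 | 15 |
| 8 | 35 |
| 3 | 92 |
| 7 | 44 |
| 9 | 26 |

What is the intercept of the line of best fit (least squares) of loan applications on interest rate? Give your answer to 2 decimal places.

124.99

n = 6, Σx = 42, Σy = 283, Σxy = 1603, Σx² = 328
Sxx = Σx² − (Σx)²/n = 328 − 294 = 34
Sxy = Σxy − (Σx)(Σy)/n = 1603 − 1981 = -378
b = Sxy/Sxx = -378/34 = -11.117647
a = ȳ − b·x̄ = 47.166667 − (-11.117647)·7 = 124.990196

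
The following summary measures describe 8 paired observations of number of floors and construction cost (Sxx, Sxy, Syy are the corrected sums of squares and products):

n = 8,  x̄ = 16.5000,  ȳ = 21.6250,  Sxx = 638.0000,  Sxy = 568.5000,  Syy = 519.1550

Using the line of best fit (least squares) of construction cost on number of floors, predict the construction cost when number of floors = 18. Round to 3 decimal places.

22.962

b = Sxy/Sxx = 568.5/638 = 0.891066
a = ȳ − b·x̄ = 21.625 − 0.891066·16.5 = 6.922414
ŷ(18) = a + b·18 = 6.922414 + 0.891066·18 = 22.961599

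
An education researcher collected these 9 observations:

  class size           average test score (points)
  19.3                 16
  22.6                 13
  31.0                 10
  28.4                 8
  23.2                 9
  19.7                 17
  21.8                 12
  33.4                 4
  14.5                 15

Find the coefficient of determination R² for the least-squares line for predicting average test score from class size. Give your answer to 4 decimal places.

n = 9, Σx = 213.9, Σy = 104, Σxy = 2296.2, Σx² = 5378.19, Σy² = 1344
Sxx = Σx² − (Σx)²/n = 5378.19 − 5083.69 = 294.5
Sxy = Σxy − (Σx)(Σy)/n = 2296.2 − 2471.733333 = -175.533333
Syy = Σy² − (Σy)²/n = 1344 − 1201.777778 = 142.222222
R² = Sxy²/(Sxx·Syy) = (-175.533333)²/(294.5·142.222222) = 0.735642

0.7356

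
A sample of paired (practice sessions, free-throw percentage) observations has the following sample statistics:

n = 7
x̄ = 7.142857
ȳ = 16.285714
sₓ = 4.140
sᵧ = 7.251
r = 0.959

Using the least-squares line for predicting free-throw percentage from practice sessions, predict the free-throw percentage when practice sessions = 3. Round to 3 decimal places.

9.327

b = r · sᵧ/sₓ = 0.959 · 7.251/4.14 = 1.679640
a = ȳ − b·x̄ = 16.285714 − 1.679640·7.142857 = 4.288287
ŷ(3) = a + b·3 = 4.288287 + 1.679640·3 = 9.327206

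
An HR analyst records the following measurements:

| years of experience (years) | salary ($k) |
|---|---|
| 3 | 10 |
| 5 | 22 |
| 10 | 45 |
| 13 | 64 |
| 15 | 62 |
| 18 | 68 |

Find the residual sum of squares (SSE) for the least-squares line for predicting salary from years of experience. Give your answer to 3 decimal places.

159.122

n = 6, Σx = 64, Σy = 271, Σxy = 3576, Σx² = 852, Σy² = 15173
Sxx = Σx² − (Σx)²/n = 852 − 682.666667 = 169.333333
Sxy = Σxy − (Σx)(Σy)/n = 3576 − 2890.666667 = 685.333333
Syy = Σy² − (Σy)²/n = 15173 − 12240.166667 = 2932.833333
b = Sxy/Sxx = 685.333333/169.333333 = 4.047244
SSE = Syy − b·Sxy = 2932.833333 − 4.047244·685.333333 = 159.122047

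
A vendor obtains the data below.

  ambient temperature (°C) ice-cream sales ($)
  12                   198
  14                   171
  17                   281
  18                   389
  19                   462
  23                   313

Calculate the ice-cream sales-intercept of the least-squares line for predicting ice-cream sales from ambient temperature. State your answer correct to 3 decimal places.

-15.537

n = 6, Σx = 103, Σy = 1814, Σxy = 32526, Σx² = 1843
Sxx = Σx² − (Σx)²/n = 1843 − 1768.166667 = 74.833333
Sxy = Σxy − (Σx)(Σy)/n = 32526 − 31140.333333 = 1385.666667
b = Sxy/Sxx = 1385.666667/74.833333 = 18.516704
a = ȳ − b·x̄ = 302.333333 − 18.516704·17.166667 = -15.536748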